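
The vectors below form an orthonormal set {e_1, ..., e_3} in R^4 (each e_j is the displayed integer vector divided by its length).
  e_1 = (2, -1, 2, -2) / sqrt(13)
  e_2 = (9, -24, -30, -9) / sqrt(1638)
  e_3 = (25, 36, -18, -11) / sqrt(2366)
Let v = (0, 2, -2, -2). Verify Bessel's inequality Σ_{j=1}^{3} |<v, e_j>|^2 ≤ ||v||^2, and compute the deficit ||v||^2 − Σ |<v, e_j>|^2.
Σ |<v, e_j>|^2 = 8; ||v||^2 = 12; deficit = 4

Write each e_j = u_j / sqrt(<u_j, u_j>) where u_j is the displayed integer vector. Then <v, e_j> = <v, u_j> / sqrt(<u_j, u_j>), so |<v, e_j>|^2 = <v, u_j>^2 / <u_j, u_j>.
Coefficients: <v, e_1> = -2/sqrt(13), <v, e_2> = 30/sqrt(1638), <v, e_3> = 130/sqrt(2366).
Square and sum: Σ |<v, e_j>|^2 = 8.
Compute ||v||^2 = v·v = 12.
Deficit = 12 − 8 = 4 ≥ 0, confirming Bessel's inequality. (The deficit equals ||v − Σ <v,e_j> e_j||^2, the squared distance from v to span{e_j}.)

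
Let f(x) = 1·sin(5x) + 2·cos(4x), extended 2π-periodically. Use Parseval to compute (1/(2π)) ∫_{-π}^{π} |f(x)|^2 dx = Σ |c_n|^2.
Σ |c_n|^2 = 5/2

Expand |f|^2 and use orthogonality of {sin(nx), cos(mx)} on [-π, π]:
  ∫_{-π}^{π} sin(nx)^2 dx = π, ∫ cos(mx)^2 dx = π, and cross terms integrate to 0.
So ∫_{-π}^{π} f(x)^2 dx = 1^2 · π + 2^2 · π = (1 + 4)π.
Divide by 2π: (1 + 4)/2 = 5/2.
By Parseval, this equals Σ |c_n|^2.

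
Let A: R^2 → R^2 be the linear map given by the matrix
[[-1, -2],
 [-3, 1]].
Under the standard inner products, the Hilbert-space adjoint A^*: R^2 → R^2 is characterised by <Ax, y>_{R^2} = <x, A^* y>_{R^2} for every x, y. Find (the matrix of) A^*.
A^* = A^T =
[[-1, -3],
 [-2, 1]]

For real matrices with standard dot products, the defining identity <Ax, y> = <x, A^* y> gives (Ax)^T y = x^T (A^*) y, i.e. x^T A^T y = x^T (A^*) y. Since this holds for all x, y, we must have A^* = A^T. Therefore
A^* =
[[-1, -3],
 [-2, 1]].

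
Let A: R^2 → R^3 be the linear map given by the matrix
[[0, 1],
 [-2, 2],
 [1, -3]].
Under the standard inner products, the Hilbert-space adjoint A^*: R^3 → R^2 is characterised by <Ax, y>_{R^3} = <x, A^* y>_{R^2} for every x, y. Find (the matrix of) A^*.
A^* = A^T =
[[0, -2, 1],
 [1, 2, -3]]

For real matrices with standard dot products, the defining identity <Ax, y> = <x, A^* y> gives (Ax)^T y = x^T (A^*) y, i.e. x^T A^T y = x^T (A^*) y. Since this holds for all x, y, we must have A^* = A^T. Therefore
A^* =
[[0, -2, 1],
 [1, 2, -3]].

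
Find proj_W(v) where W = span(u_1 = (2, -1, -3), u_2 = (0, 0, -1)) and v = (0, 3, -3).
proj_W(v) = (-6/5, 3/5, -3)

Set up U = [u_1 | ... | u_2] ∈ R^(3×2). The projector onto W = col(U) is P = U (U^T U)^(-1) U^T.
Compute U^T U =
  [14, 3]
  [3, 1],
and U^T v = (6, 3).
Solve U^T U · c = U^T v for the coefficients: c = (-3/5, 24/5). The projection is proj_W(v) = U c.
Check: (v - proj_W(v)) · u_1 = 0  (should be 0).
Check: (v - proj_W(v)) · u_2 = 0  (should be 0).
Result: proj_W(v) = (-6/5, 3/5, -3).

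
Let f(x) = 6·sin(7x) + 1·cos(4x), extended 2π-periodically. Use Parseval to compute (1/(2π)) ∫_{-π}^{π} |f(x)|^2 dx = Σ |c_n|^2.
Σ |c_n|^2 = 37/2

Expand |f|^2 and use orthogonality of {sin(nx), cos(mx)} on [-π, π]:
  ∫_{-π}^{π} sin(nx)^2 dx = π, ∫ cos(mx)^2 dx = π, and cross terms integrate to 0.
So ∫_{-π}^{π} f(x)^2 dx = 6^2 · π + 1^2 · π = (36 + 1)π.
Divide by 2π: (36 + 1)/2 = 37/2.
By Parseval, this equals Σ |c_n|^2.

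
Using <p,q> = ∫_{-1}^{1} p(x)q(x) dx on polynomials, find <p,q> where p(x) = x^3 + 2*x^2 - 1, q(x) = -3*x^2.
<p,q> = -2/5

Expand the product: p(x)·q(x) = -3*x^5 - 6*x^4 + 3*x^2.
∫_{-1}^{1} of each monomial x^k gives [2/(k+1) if k even, 0 if k odd]. Integrating term-by-term (or equivalently evaluating the antiderivative F(x) = -x^6/2 - 6*x^5/5 + x^3 at the endpoints):
  F(1) − F(−1) = -7/10 − (-3/10) = -2/5.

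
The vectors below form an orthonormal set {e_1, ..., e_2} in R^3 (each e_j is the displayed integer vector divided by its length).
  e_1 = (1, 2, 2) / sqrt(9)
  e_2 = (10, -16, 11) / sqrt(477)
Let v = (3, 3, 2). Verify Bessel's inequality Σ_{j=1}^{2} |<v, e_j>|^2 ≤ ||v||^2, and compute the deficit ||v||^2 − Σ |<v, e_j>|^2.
Σ |<v, e_j>|^2 = 997/53; ||v||^2 = 22; deficit = 169/53

Write each e_j = u_j / sqrt(<u_j, u_j>) where u_j is the displayed integer vector. Then <v, e_j> = <v, u_j> / sqrt(<u_j, u_j>), so |<v, e_j>|^2 = <v, u_j>^2 / <u_j, u_j>.
Coefficients: <v, e_1> = 13/sqrt(9), <v, e_2> = 4/sqrt(477).
Square and sum: Σ |<v, e_j>|^2 = 997/53.
Compute ||v||^2 = v·v = 22.
Deficit = 22 − 997/53 = 169/53 ≥ 0, confirming Bessel's inequality. (The deficit equals ||v − Σ <v,e_j> e_j||^2, the squared distance from v to span{e_j}.)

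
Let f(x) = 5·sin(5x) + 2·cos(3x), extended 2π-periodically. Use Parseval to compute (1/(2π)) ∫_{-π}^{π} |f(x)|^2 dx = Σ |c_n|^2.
Σ |c_n|^2 = 29/2

Expand |f|^2 and use orthogonality of {sin(nx), cos(mx)} on [-π, π]:
  ∫_{-π}^{π} sin(nx)^2 dx = π, ∫ cos(mx)^2 dx = π, and cross terms integrate to 0.
So ∫_{-π}^{π} f(x)^2 dx = 5^2 · π + 2^2 · π = (25 + 4)π.
Divide by 2π: (25 + 4)/2 = 29/2.
By Parseval, this equals Σ |c_n|^2.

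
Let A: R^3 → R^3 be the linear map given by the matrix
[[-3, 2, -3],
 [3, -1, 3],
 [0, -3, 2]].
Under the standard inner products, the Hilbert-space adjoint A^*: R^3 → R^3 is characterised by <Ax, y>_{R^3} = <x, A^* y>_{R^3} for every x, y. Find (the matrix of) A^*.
A^* = A^T =
[[-3, 3, 0],
 [2, -1, -3],
 [-3, 3, 2]]

For real matrices with standard dot products, the defining identity <Ax, y> = <x, A^* y> gives (Ax)^T y = x^T (A^*) y, i.e. x^T A^T y = x^T (A^*) y. Since this holds for all x, y, we must have A^* = A^T. Therefore
A^* =
[[-3, 3, 0],
 [2, -1, -3],
 [-3, 3, 2]].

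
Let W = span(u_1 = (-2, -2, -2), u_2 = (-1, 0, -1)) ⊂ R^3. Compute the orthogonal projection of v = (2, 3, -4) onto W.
proj_W(v) = (-1, 3, -1)

Set up U = [u_1 | ... | u_2] ∈ R^(3×2). The projector onto W = col(U) is P = U (U^T U)^(-1) U^T.
Compute U^T U =
  [12, 4]
  [4, 2],
and U^T v = (-2, 2).
Solve U^T U · c = U^T v for the coefficients: c = (-3/2, 4). The projection is proj_W(v) = U c.
Check: (v - proj_W(v)) · u_1 = 0  (should be 0).
Check: (v - proj_W(v)) · u_2 = 0  (should be 0).
Result: proj_W(v) = (-1, 3, -1).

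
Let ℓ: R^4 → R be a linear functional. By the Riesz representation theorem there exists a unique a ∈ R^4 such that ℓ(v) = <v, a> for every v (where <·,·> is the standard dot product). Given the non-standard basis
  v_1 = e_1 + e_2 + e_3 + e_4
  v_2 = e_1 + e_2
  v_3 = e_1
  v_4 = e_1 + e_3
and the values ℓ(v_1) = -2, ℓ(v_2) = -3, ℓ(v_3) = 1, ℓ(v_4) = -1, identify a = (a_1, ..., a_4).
a = (1, -4, -2, 3)

Write a = (a_1, ..., a_4) in the standard basis. For each basis vector v_i, ℓ(v_i) = <v_i, a> is a linear equation in the a_j's. Collect the n equations into a matrix system V a = ℓ, where row i of V is v_i (expressed in the standard basis). Since V is invertible (lower-triangular with 1s on the diagonal, up to permutation), solve by back-substitution:
  V =
[[1, 1, 1, 1],
 [1, 1, 0, 0],
 [1, 0, 0, 0],
 [1, 0, 1, 0]]
  V a = (-2, -3, 1, -1)
Solving gives a = (1, -4, -2, 3).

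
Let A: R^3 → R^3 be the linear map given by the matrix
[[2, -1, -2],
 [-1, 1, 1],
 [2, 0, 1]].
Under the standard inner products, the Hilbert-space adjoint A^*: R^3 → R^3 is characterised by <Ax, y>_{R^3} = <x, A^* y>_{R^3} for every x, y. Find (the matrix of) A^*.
A^* = A^T =
[[2, -1, 2],
 [-1, 1, 0],
 [-2, 1, 1]]

For real matrices with standard dot products, the defining identity <Ax, y> = <x, A^* y> gives (Ax)^T y = x^T (A^*) y, i.e. x^T A^T y = x^T (A^*) y. Since this holds for all x, y, we must have A^* = A^T. Therefore
A^* =
[[2, -1, 2],
 [-1, 1, 0],
 [-2, 1, 1]].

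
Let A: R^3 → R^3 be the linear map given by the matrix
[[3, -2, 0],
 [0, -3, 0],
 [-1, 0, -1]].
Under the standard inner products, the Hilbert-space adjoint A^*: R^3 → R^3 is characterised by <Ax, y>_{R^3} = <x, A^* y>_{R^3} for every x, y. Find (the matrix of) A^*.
A^* = A^T =
[[3, 0, -1],
 [-2, -3, 0],
 [0, 0, -1]]

For real matrices with standard dot products, the defining identity <Ax, y> = <x, A^* y> gives (Ax)^T y = x^T (A^*) y, i.e. x^T A^T y = x^T (A^*) y. Since this holds for all x, y, we must have A^* = A^T. Therefore
A^* =
[[3, 0, -1],
 [-2, -3, 0],
 [0, 0, -1]].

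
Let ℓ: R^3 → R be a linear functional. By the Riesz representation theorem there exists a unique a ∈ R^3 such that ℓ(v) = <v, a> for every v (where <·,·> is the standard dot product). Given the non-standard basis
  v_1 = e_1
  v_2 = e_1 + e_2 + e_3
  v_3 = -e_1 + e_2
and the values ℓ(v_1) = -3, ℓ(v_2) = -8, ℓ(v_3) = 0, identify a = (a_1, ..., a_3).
a = (-3, -3, -2)

Write a = (a_1, ..., a_3) in the standard basis. For each basis vector v_i, ℓ(v_i) = <v_i, a> is a linear equation in the a_j's. Collect the n equations into a matrix system V a = ℓ, where row i of V is v_i (expressed in the standard basis). Since V is invertible (lower-triangular with 1s on the diagonal, up to permutation), solve by back-substitution:
  V =
[[1, 0, 0],
 [1, 1, 1],
 [-1, 1, 0]]
  V a = (-3, -8, 0)
Solving gives a = (-3, -3, -2).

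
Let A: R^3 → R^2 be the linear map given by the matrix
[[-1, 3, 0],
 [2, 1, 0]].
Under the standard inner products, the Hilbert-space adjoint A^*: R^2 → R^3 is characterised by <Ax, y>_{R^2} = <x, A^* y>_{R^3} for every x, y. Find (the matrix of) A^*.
A^* = A^T =
[[-1, 2],
 [3, 1],
 [0, 0]]

For real matrices with standard dot products, the defining identity <Ax, y> = <x, A^* y> gives (Ax)^T y = x^T (A^*) y, i.e. x^T A^T y = x^T (A^*) y. Since this holds for all x, y, we must have A^* = A^T. Therefore
A^* =
[[-1, 2],
 [3, 1],
 [0, 0]].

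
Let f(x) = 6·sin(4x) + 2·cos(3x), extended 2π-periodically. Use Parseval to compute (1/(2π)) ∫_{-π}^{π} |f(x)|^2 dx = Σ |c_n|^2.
Σ |c_n|^2 = 20

Expand |f|^2 and use orthogonality of {sin(nx), cos(mx)} on [-π, π]:
  ∫_{-π}^{π} sin(nx)^2 dx = π, ∫ cos(mx)^2 dx = π, and cross terms integrate to 0.
So ∫_{-π}^{π} f(x)^2 dx = 6^2 · π + 2^2 · π = (36 + 4)π.
Divide by 2π: (36 + 4)/2 = 20.
By Parseval, this equals Σ |c_n|^2.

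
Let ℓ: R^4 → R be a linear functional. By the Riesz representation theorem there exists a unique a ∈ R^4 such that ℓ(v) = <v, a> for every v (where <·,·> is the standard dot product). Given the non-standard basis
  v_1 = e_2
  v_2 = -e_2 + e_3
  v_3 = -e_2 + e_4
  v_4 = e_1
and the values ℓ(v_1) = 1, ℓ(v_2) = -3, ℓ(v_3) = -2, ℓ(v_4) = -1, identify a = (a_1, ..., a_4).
a = (-1, 1, -2, -1)

Write a = (a_1, ..., a_4) in the standard basis. For each basis vector v_i, ℓ(v_i) = <v_i, a> is a linear equation in the a_j's. Collect the n equations into a matrix system V a = ℓ, where row i of V is v_i (expressed in the standard basis). Since V is invertible (lower-triangular with 1s on the diagonal, up to permutation), solve by back-substitution:
  V =
[[0, 1, 0, 0],
 [0, -1, 1, 0],
 [0, -1, 0, 1],
 [1, 0, 0, 0]]
  V a = (1, -3, -2, -1)
Solving gives a = (-1, 1, -2, -1).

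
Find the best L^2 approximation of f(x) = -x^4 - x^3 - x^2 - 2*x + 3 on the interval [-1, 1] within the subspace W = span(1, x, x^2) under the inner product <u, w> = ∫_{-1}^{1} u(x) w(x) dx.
g(x) = -13*x^2/7 - 13*x/5 + 108/35

The best approximation g ∈ W is the orthogonal projection of f onto W. Writing g = a_0 + a_1 x + a_2 x^2, the coefficients solve the normal equations G · a = b where
  G_{ij} = <φ_i, φ_j> and b_i = <f, φ_i>, with φ_0 = 1, φ_1 = x, φ_2 = x^2.
G =
  [2, 0, 2/3]
  [0, 2/3, 0]
  [2/3, 0, 2/5],
b = (74/15, -26/15, 46/35).
Solving gives a_0 = 108/35, a_1 = -13/5, a_2 = -13/7, so
  g(x) = -13*x^2/7 - 13*x/5 + 108/35.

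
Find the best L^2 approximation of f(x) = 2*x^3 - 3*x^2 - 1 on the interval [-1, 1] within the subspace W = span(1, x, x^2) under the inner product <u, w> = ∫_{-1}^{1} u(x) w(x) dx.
g(x) = -3*x^2 + 6*x/5 - 1

The best approximation g ∈ W is the orthogonal projection of f onto W. Writing g = a_0 + a_1 x + a_2 x^2, the coefficients solve the normal equations G · a = b where
  G_{ij} = <φ_i, φ_j> and b_i = <f, φ_i>, with φ_0 = 1, φ_1 = x, φ_2 = x^2.
G =
  [2, 0, 2/3]
  [0, 2/3, 0]
  [2/3, 0, 2/5],
b = (-4, 4/5, -28/15).
Solving gives a_0 = -1, a_1 = 6/5, a_2 = -3, so
  g(x) = -3*x^2 + 6*x/5 - 1.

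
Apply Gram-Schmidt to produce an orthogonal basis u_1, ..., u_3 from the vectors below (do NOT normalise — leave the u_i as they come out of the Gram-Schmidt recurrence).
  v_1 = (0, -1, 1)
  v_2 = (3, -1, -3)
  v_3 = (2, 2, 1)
Orthogonal basis:
  u_1 = (0, -1, 1)
  u_2 = (3, -2, -2)
  u_3 = (2, 3/2, 3/2)

Apply the Gram-Schmidt recurrence
  u_1 = v_1
  u_i = v_i − Σ_{j<i} ((v_i · u_j) / (u_j · u_j)) · u_j.

Step by step this gives:
  u_1 = (0, -1, 1)
  u_2 = (3, -2, -2)
  u_3 = (2, 3/2, 3/2)

Orthogonality check:
  u_2 · u_1 = 0 (should be 0)
  u_3 · u_1 = 0 (should be 0)
  u_3 · u_2 = 0 (should be 0)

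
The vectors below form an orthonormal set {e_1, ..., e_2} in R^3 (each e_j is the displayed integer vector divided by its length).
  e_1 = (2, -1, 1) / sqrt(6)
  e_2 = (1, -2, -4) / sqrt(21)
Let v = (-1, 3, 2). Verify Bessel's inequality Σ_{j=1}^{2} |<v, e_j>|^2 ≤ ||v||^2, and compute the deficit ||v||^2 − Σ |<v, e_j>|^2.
Σ |<v, e_j>|^2 = 171/14; ||v||^2 = 14; deficit = 25/14

Write each e_j = u_j / sqrt(<u_j, u_j>) where u_j is the displayed integer vector. Then <v, e_j> = <v, u_j> / sqrt(<u_j, u_j>), so |<v, e_j>|^2 = <v, u_j>^2 / <u_j, u_j>.
Coefficients: <v, e_1> = -3/sqrt(6), <v, e_2> = -15/sqrt(21).
Square and sum: Σ |<v, e_j>|^2 = 171/14.
Compute ||v||^2 = v·v = 14.
Deficit = 14 − 171/14 = 25/14 ≥ 0, confirming Bessel's inequality. (The deficit equals ||v − Σ <v,e_j> e_j||^2, the squared distance from v to span{e_j}.)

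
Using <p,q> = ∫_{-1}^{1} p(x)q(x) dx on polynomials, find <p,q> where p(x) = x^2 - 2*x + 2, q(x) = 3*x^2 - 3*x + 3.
<p,q> = 116/5

Expand the product: p(x)·q(x) = 3*x^4 - 9*x^3 + 15*x^2 - 12*x + 6.
∫_{-1}^{1} of each monomial x^k gives [2/(k+1) if k even, 0 if k odd]. Integrating term-by-term (or equivalently evaluating the antiderivative F(x) = 3*x^5/5 - 9*x^4/4 + 5*x^3 - 6*x^2 + 6*x at the endpoints):
  F(1) − F(−1) = 67/20 − (-397/20) = 116/5.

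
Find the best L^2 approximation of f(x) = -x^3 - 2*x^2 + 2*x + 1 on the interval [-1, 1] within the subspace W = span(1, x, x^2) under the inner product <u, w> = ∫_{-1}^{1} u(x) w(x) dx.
g(x) = -2*x^2 + 7*x/5 + 1

The best approximation g ∈ W is the orthogonal projection of f onto W. Writing g = a_0 + a_1 x + a_2 x^2, the coefficients solve the normal equations G · a = b where
  G_{ij} = <φ_i, φ_j> and b_i = <f, φ_i>, with φ_0 = 1, φ_1 = x, φ_2 = x^2.
G =
  [2, 0, 2/3]
  [0, 2/3, 0]
  [2/3, 0, 2/5],
b = (2/3, 14/15, -2/15).
Solving gives a_0 = 1, a_1 = 7/5, a_2 = -2, so
  g(x) = -2*x^2 + 7*x/5 + 1.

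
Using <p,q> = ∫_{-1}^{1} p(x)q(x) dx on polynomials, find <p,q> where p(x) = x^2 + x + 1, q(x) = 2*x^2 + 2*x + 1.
<p,q> = 92/15

Expand the product: p(x)·q(x) = 2*x^4 + 4*x^3 + 5*x^2 + 3*x + 1.
∫_{-1}^{1} of each monomial x^k gives [2/(k+1) if k even, 0 if k odd]. Integrating term-by-term (or equivalently evaluating the antiderivative F(x) = 2*x^5/5 + x^4 + 5*x^3/3 + 3*x^2/2 + x at the endpoints):
  F(1) − F(−1) = 167/30 − (-17/30) = 92/15.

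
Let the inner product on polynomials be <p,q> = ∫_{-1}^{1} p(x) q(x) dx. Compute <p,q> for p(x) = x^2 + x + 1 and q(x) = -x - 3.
<p,q> = -26/3

Expand the product: p(x)·q(x) = -x^3 - 4*x^2 - 4*x - 3.
∫_{-1}^{1} of each monomial x^k gives [2/(k+1) if k even, 0 if k odd]. Integrating term-by-term (or equivalently evaluating the antiderivative F(x) = -x^4/4 - 4*x^3/3 - 2*x^2 - 3*x at the endpoints):
  F(1) − F(−1) = -79/12 − (25/12) = -26/3.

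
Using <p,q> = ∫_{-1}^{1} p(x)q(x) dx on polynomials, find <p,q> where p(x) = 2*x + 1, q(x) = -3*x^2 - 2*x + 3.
<p,q> = 4/3

Expand the product: p(x)·q(x) = -6*x^3 - 7*x^2 + 4*x + 3.
∫_{-1}^{1} of each monomial x^k gives [2/(k+1) if k even, 0 if k odd]. Integrating term-by-term (or equivalently evaluating the antiderivative F(x) = -3*x^4/2 - 7*x^3/3 + 2*x^2 + 3*x at the endpoints):
  F(1) − F(−1) = 7/6 − (-1/6) = 4/3.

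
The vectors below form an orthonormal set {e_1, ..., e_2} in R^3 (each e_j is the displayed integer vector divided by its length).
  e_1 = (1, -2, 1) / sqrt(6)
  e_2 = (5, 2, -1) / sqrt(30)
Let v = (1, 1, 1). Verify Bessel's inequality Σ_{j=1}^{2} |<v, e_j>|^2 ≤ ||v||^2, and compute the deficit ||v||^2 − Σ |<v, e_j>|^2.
Σ |<v, e_j>|^2 = 6/5; ||v||^2 = 3; deficit = 9/5

Write each e_j = u_j / sqrt(<u_j, u_j>) where u_j is the displayed integer vector. Then <v, e_j> = <v, u_j> / sqrt(<u_j, u_j>), so |<v, e_j>|^2 = <v, u_j>^2 / <u_j, u_j>.
Coefficients: <v, e_1> = 0/sqrt(6), <v, e_2> = 6/sqrt(30).
Square and sum: Σ |<v, e_j>|^2 = 6/5.
Compute ||v||^2 = v·v = 3.
Deficit = 3 − 6/5 = 9/5 ≥ 0, confirming Bessel's inequality. (The deficit equals ||v − Σ <v,e_j> e_j||^2, the squared distance from v to span{e_j}.)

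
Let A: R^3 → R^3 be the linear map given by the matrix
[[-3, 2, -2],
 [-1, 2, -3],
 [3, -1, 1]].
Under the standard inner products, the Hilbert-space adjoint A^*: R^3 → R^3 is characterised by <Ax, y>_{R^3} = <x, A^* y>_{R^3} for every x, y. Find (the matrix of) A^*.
A^* = A^T =
[[-3, -1, 3],
 [2, 2, -1],
 [-2, -3, 1]]

For real matrices with standard dot products, the defining identity <Ax, y> = <x, A^* y> gives (Ax)^T y = x^T (A^*) y, i.e. x^T A^T y = x^T (A^*) y. Since this holds for all x, y, we must have A^* = A^T. Therefore
A^* =
[[-3, -1, 3],
 [2, 2, -1],
 [-2, -3, 1]].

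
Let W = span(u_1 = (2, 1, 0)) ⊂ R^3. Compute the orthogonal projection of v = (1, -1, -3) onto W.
proj_W(v) = (2/5, 1/5, 0)

Set up U = [u_1 | ... | u_1] ∈ R^(3×1). The projector onto W = col(U) is P = U (U^T U)^(-1) U^T.
Compute U^T U =
  [5],
and U^T v = (1).
Solve U^T U · c = U^T v for the coefficients: c = (1/5). The projection is proj_W(v) = U c.
Check: (v - proj_W(v)) · u_1 = 0  (should be 0).
Result: proj_W(v) = (2/5, 1/5, 0).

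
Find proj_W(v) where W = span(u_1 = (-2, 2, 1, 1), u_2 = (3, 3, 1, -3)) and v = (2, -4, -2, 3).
proj_W(v) = (9/23, -105/23, -89/46, 39/46)

Set up U = [u_1 | ... | u_2] ∈ R^(4×2). The projector onto W = col(U) is P = U (U^T U)^(-1) U^T.
Compute U^T U =
  [10, -2]
  [-2, 28],
and U^T v = (-11, -17).
Solve U^T U · c = U^T v for the coefficients: c = (-57/46, -16/23). The projection is proj_W(v) = U c.
Check: (v - proj_W(v)) · u_1 = 0  (should be 0).
Check: (v - proj_W(v)) · u_2 = 0  (should be 0).
Result: proj_W(v) = (9/23, -105/23, -89/46, 39/46).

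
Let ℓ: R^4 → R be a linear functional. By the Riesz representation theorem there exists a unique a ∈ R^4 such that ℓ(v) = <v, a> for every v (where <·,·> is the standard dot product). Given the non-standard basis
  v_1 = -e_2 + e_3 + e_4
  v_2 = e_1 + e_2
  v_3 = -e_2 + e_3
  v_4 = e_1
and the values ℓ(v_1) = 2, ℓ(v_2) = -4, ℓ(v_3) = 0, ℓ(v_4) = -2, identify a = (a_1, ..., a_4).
a = (-2, -2, -2, 2)

Write a = (a_1, ..., a_4) in the standard basis. For each basis vector v_i, ℓ(v_i) = <v_i, a> is a linear equation in the a_j's. Collect the n equations into a matrix system V a = ℓ, where row i of V is v_i (expressed in the standard basis). Since V is invertible (lower-triangular with 1s on the diagonal, up to permutation), solve by back-substitution:
  V =
[[0, -1, 1, 1],
 [1, 1, 0, 0],
 [0, -1, 1, 0],
 [1, 0, 0, 0]]
  V a = (2, -4, 0, -2)
Solving gives a = (-2, -2, -2, 2).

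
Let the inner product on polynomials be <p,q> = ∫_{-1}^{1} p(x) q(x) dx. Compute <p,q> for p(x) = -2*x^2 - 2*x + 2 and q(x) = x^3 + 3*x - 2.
<p,q> = -152/15

Expand the product: p(x)·q(x) = -2*x^5 - 2*x^4 - 4*x^3 - 2*x^2 + 10*x - 4.
∫_{-1}^{1} of each monomial x^k gives [2/(k+1) if k even, 0 if k odd]. Integrating term-by-term (or equivalently evaluating the antiderivative F(x) = -x^6/3 - 2*x^5/5 - x^4 - 2*x^3/3 + 5*x^2 - 4*x at the endpoints):
  F(1) − F(−1) = -7/5 − (131/15) = -152/15.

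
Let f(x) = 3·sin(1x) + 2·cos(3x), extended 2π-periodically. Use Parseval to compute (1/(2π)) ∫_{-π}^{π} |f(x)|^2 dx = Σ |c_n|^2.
Σ |c_n|^2 = 13/2

Expand |f|^2 and use orthogonality of {sin(nx), cos(mx)} on [-π, π]:
  ∫_{-π}^{π} sin(nx)^2 dx = π, ∫ cos(mx)^2 dx = π, and cross terms integrate to 0.
So ∫_{-π}^{π} f(x)^2 dx = 3^2 · π + 2^2 · π = (9 + 4)π.
Divide by 2π: (9 + 4)/2 = 13/2.
By Parseval, this equals Σ |c_n|^2.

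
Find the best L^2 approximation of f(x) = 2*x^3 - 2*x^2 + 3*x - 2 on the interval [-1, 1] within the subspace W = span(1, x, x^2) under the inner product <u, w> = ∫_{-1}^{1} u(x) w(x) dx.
g(x) = -2*x^2 + 21*x/5 - 2

The best approximation g ∈ W is the orthogonal projection of f onto W. Writing g = a_0 + a_1 x + a_2 x^2, the coefficients solve the normal equations G · a = b where
  G_{ij} = <φ_i, φ_j> and b_i = <f, φ_i>, with φ_0 = 1, φ_1 = x, φ_2 = x^2.
G =
  [2, 0, 2/3]
  [0, 2/3, 0]
  [2/3, 0, 2/5],
b = (-16/3, 14/5, -32/15).
Solving gives a_0 = -2, a_1 = 21/5, a_2 = -2, so
  g(x) = -2*x^2 + 21*x/5 - 2.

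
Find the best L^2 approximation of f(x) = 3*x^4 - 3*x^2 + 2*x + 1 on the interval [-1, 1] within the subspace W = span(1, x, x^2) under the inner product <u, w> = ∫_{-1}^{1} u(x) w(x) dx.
g(x) = -3*x^2/7 + 2*x + 26/35

The best approximation g ∈ W is the orthogonal projection of f onto W. Writing g = a_0 + a_1 x + a_2 x^2, the coefficients solve the normal equations G · a = b where
  G_{ij} = <φ_i, φ_j> and b_i = <f, φ_i>, with φ_0 = 1, φ_1 = x, φ_2 = x^2.
G =
  [2, 0, 2/3]
  [0, 2/3, 0]
  [2/3, 0, 2/5],
b = (6/5, 4/3, 34/105).
Solving gives a_0 = 26/35, a_1 = 2, a_2 = -3/7, so
  g(x) = -3*x^2/7 + 2*x + 26/35.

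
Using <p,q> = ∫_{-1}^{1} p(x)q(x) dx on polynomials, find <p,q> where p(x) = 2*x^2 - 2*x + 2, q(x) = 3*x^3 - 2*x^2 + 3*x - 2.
<p,q> = -64/3

Expand the product: p(x)·q(x) = 6*x^5 - 10*x^4 + 16*x^3 - 14*x^2 + 10*x - 4.
∫_{-1}^{1} of each monomial x^k gives [2/(k+1) if k even, 0 if k odd]. Integrating term-by-term (or equivalently evaluating the antiderivative F(x) = x^6 - 2*x^5 + 4*x^4 - 14*x^3/3 + 5*x^2 - 4*x at the endpoints):
  F(1) − F(−1) = -2/3 − (62/3) = -64/3.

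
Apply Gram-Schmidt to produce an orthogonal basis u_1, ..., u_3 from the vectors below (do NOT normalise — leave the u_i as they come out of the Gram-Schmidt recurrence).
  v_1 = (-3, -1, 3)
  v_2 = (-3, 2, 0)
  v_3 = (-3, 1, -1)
Orthogonal basis:
  u_1 = (-3, -1, 3)
  u_2 = (-36/19, 45/19, -21/19)
  u_3 = (-6/11, -9/11, -9/11)

Apply the Gram-Schmidt recurrence
  u_1 = v_1
  u_i = v_i − Σ_{j<i} ((v_i · u_j) / (u_j · u_j)) · u_j.

Step by step this gives:
  u_1 = (-3, -1, 3)
  u_2 = (-36/19, 45/19, -21/19)
  u_3 = (-6/11, -9/11, -9/11)

Orthogonality check:
  u_2 · u_1 = 0 (should be 0)
  u_3 · u_1 = 0 (should be 0)
  u_3 · u_2 = 0 (should be 0)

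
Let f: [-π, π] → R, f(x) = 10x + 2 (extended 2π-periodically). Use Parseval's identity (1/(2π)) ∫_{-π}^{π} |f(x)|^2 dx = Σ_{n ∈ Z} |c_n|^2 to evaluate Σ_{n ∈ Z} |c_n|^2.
Σ |c_n|^2 = 100π^2/3 + 4

Expand and integrate term by term over [-π, π]:
  ∫ (10x)^2 dx = 100·(2π^3/3); ∫ 2·10·(2)·x dx = 0 (odd integrand); ∫ 2^2 dx = 4·2π.
So (1/(2π)) ∫_{-π}^{π} (10x + 2)^2 dx = 100π^2/3 + 4 = 100π^2/3 + 4.
Parseval ⇒ Σ |c_n|^2 = 100π^2/3 + 4.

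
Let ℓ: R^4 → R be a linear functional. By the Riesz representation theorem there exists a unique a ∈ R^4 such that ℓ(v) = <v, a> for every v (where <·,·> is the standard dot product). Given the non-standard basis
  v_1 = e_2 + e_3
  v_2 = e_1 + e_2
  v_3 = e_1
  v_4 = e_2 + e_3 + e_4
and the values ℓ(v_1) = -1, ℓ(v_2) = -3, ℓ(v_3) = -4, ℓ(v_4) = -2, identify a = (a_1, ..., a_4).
a = (-4, 1, -2, -1)

Write a = (a_1, ..., a_4) in the standard basis. For each basis vector v_i, ℓ(v_i) = <v_i, a> is a linear equation in the a_j's. Collect the n equations into a matrix system V a = ℓ, where row i of V is v_i (expressed in the standard basis). Since V is invertible (lower-triangular with 1s on the diagonal, up to permutation), solve by back-substitution:
  V =
[[0, 1, 1, 0],
 [1, 1, 0, 0],
 [1, 0, 0, 0],
 [0, 1, 1, 1]]
  V a = (-1, -3, -4, -2)
Solving gives a = (-4, 1, -2, -1).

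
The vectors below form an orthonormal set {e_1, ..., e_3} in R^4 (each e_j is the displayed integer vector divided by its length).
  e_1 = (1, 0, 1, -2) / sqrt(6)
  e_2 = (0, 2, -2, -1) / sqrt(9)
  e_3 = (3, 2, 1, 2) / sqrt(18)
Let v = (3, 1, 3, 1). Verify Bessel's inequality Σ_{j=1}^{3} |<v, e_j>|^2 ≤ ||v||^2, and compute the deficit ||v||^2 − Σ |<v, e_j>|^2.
Σ |<v, e_j>|^2 = 59/3; ||v||^2 = 20; deficit = 1/3

Write each e_j = u_j / sqrt(<u_j, u_j>) where u_j is the displayed integer vector. Then <v, e_j> = <v, u_j> / sqrt(<u_j, u_j>), so |<v, e_j>|^2 = <v, u_j>^2 / <u_j, u_j>.
Coefficients: <v, e_1> = 4/sqrt(6), <v, e_2> = -5/sqrt(9), <v, e_3> = 16/sqrt(18).
Square and sum: Σ |<v, e_j>|^2 = 59/3.
Compute ||v||^2 = v·v = 20.
Deficit = 20 − 59/3 = 1/3 ≥ 0, confirming Bessel's inequality. (The deficit equals ||v − Σ <v,e_j> e_j||^2, the squared distance from v to span{e_j}.)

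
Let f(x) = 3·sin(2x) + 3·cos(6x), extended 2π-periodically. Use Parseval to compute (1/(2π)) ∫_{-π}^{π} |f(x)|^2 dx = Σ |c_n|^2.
Σ |c_n|^2 = 9

Expand |f|^2 and use orthogonality of {sin(nx), cos(mx)} on [-π, π]:
  ∫_{-π}^{π} sin(nx)^2 dx = π, ∫ cos(mx)^2 dx = π, and cross terms integrate to 0.
So ∫_{-π}^{π} f(x)^2 dx = 3^2 · π + 3^2 · π = (9 + 9)π.
Divide by 2π: (9 + 9)/2 = 9.
By Parseval, this equals Σ |c_n|^2.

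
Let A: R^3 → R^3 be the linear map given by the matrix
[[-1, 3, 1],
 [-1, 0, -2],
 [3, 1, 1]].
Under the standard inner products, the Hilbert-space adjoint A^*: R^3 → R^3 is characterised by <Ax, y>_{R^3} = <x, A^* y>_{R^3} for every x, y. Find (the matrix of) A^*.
A^* = A^T =
[[-1, -1, 3],
 [3, 0, 1],
 [1, -2, 1]]

For real matrices with standard dot products, the defining identity <Ax, y> = <x, A^* y> gives (Ax)^T y = x^T (A^*) y, i.e. x^T A^T y = x^T (A^*) y. Since this holds for all x, y, we must have A^* = A^T. Therefore
A^* =
[[-1, -1, 3],
 [3, 0, 1],
 [1, -2, 1]].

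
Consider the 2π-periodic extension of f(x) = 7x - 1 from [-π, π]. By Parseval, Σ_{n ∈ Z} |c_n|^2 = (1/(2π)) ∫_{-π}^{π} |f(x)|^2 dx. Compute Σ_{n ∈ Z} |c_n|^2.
Σ |c_n|^2 = 49π^2/3 + 1

Expand and integrate term by term over [-π, π]:
  ∫ (7x)^2 dx = 49·(2π^3/3); ∫ 2·7·(-1)·x dx = 0 (odd integrand); ∫ (-1)^2 dx = 1·2π.
So (1/(2π)) ∫_{-π}^{π} (7x - 1)^2 dx = 49π^2/3 + 1 = 49π^2/3 + 1.
Parseval ⇒ Σ |c_n|^2 = 49π^2/3 + 1.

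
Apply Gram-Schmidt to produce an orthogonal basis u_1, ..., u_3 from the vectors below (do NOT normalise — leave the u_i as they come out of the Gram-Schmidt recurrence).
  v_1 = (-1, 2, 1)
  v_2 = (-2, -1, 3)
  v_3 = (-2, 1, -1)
Orthogonal basis:
  u_1 = (-1, 2, 1)
  u_2 = (-3/2, -2, 5/2)
  u_3 = (-42/25, -6/25, -6/5)

Apply the Gram-Schmidt recurrence
  u_1 = v_1
  u_i = v_i − Σ_{j<i} ((v_i · u_j) / (u_j · u_j)) · u_j.

Step by step this gives:
  u_1 = (-1, 2, 1)
  u_2 = (-3/2, -2, 5/2)
  u_3 = (-42/25, -6/25, -6/5)

Orthogonality check:
  u_2 · u_1 = 0 (should be 0)
  u_3 · u_1 = 0 (should be 0)
  u_3 · u_2 = 0 (should be 0)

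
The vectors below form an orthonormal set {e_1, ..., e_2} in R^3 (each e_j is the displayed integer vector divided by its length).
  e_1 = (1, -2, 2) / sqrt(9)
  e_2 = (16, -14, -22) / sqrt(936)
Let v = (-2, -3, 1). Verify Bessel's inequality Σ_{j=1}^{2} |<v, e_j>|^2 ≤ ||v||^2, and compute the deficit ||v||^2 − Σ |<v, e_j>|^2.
Σ |<v, e_j>|^2 = 54/13; ||v||^2 = 14; deficit = 128/13

Write each e_j = u_j / sqrt(<u_j, u_j>) where u_j is the displayed integer vector. Then <v, e_j> = <v, u_j> / sqrt(<u_j, u_j>), so |<v, e_j>|^2 = <v, u_j>^2 / <u_j, u_j>.
Coefficients: <v, e_1> = 6/sqrt(9), <v, e_2> = -12/sqrt(936).
Square and sum: Σ |<v, e_j>|^2 = 54/13.
Compute ||v||^2 = v·v = 14.
Deficit = 14 − 54/13 = 128/13 ≥ 0, confirming Bessel's inequality. (The deficit equals ||v − Σ <v,e_j> e_j||^2, the squared distance from v to span{e_j}.)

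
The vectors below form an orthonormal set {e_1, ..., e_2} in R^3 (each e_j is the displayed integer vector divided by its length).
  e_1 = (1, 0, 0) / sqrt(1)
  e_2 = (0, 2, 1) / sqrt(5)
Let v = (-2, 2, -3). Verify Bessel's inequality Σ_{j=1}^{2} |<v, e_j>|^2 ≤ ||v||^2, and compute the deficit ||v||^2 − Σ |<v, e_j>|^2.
Σ |<v, e_j>|^2 = 21/5; ||v||^2 = 17; deficit = 64/5

Write each e_j = u_j / sqrt(<u_j, u_j>) where u_j is the displayed integer vector. Then <v, e_j> = <v, u_j> / sqrt(<u_j, u_j>), so |<v, e_j>|^2 = <v, u_j>^2 / <u_j, u_j>.
Coefficients: <v, e_1> = -2/sqrt(1), <v, e_2> = 1/sqrt(5).
Square and sum: Σ |<v, e_j>|^2 = 21/5.
Compute ||v||^2 = v·v = 17.
Deficit = 17 − 21/5 = 64/5 ≥ 0, confirming Bessel's inequality. (The deficit equals ||v − Σ <v,e_j> e_j||^2, the squared distance from v to span{e_j}.)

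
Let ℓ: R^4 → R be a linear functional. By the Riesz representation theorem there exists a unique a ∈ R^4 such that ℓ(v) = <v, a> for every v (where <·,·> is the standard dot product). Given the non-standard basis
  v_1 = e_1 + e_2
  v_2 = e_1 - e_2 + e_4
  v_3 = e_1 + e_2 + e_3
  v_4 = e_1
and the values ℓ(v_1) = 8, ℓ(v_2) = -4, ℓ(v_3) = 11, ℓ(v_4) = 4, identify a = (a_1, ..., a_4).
a = (4, 4, 3, -4)

Write a = (a_1, ..., a_4) in the standard basis. For each basis vector v_i, ℓ(v_i) = <v_i, a> is a linear equation in the a_j's. Collect the n equations into a matrix system V a = ℓ, where row i of V is v_i (expressed in the standard basis). Since V is invertible (lower-triangular with 1s on the diagonal, up to permutation), solve by back-substitution:
  V =
[[1, 1, 0, 0],
 [1, -1, 0, 1],
 [1, 1, 1, 0],
 [1, 0, 0, 0]]
  V a = (8, -4, 11, 4)
Solving gives a = (4, 4, 3, -4).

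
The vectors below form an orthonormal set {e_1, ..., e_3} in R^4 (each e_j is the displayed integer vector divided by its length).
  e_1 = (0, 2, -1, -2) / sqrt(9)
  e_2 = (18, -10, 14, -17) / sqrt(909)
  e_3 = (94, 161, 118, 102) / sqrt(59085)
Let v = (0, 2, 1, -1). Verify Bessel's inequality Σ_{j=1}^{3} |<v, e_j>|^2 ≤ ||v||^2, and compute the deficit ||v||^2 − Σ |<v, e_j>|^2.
Σ |<v, e_j>|^2 = 218/45; ||v||^2 = 6; deficit = 52/45

Write each e_j = u_j / sqrt(<u_j, u_j>) where u_j is the displayed integer vector. Then <v, e_j> = <v, u_j> / sqrt(<u_j, u_j>), so |<v, e_j>|^2 = <v, u_j>^2 / <u_j, u_j>.
Coefficients: <v, e_1> = 5/sqrt(9), <v, e_2> = 11/sqrt(909), <v, e_3> = 338/sqrt(59085).
Square and sum: Σ |<v, e_j>|^2 = 218/45.
Compute ||v||^2 = v·v = 6.
Deficit = 6 − 218/45 = 52/45 ≥ 0, confirming Bessel's inequality. (The deficit equals ||v − Σ <v,e_j> e_j||^2, the squared distance from v to span{e_j}.)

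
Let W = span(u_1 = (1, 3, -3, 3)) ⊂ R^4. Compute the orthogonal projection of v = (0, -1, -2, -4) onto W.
proj_W(v) = (-9/28, -27/28, 27/28, -27/28)

Set up U = [u_1 | ... | u_1] ∈ R^(4×1). The projector onto W = col(U) is P = U (U^T U)^(-1) U^T.
Compute U^T U =
  [28],
and U^T v = (-9).
Solve U^T U · c = U^T v for the coefficients: c = (-9/28). The projection is proj_W(v) = U c.
Check: (v - proj_W(v)) · u_1 = 0  (should be 0).
Result: proj_W(v) = (-9/28, -27/28, 27/28, -27/28).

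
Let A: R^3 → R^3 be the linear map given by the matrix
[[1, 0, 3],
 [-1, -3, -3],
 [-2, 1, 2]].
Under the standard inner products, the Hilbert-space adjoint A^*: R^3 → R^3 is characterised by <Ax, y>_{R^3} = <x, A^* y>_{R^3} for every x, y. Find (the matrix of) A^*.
A^* = A^T =
[[1, -1, -2],
 [0, -3, 1],
 [3, -3, 2]]

For real matrices with standard dot products, the defining identity <Ax, y> = <x, A^* y> gives (Ax)^T y = x^T (A^*) y, i.e. x^T A^T y = x^T (A^*) y. Since this holds for all x, y, we must have A^* = A^T. Therefore
A^* =
[[1, -1, -2],
 [0, -3, 1],
 [3, -3, 2]].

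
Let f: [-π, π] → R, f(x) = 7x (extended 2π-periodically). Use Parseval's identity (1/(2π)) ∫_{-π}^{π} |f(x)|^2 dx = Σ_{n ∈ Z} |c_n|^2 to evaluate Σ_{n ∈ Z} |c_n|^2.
Σ |c_n|^2 = 49π^2/3

Expand and integrate term by term over [-π, π]:
  ∫ (7x)^2 dx = 49·(2π^3/3); ∫ 2·7·(0)·x dx = 0 (odd integrand); ∫ 0^2 dx = 0·2π.
So (1/(2π)) ∫_{-π}^{π} (7x)^2 dx = 49π^2/3 + 0 = 49π^2/3.
Parseval ⇒ Σ |c_n|^2 = 49π^2/3.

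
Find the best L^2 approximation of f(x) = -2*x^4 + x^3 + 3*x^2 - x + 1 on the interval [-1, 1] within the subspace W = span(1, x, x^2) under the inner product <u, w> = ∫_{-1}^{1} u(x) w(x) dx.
g(x) = 9*x^2/7 - 2*x/5 + 41/35

The best approximation g ∈ W is the orthogonal projection of f onto W. Writing g = a_0 + a_1 x + a_2 x^2, the coefficients solve the normal equations G · a = b where
  G_{ij} = <φ_i, φ_j> and b_i = <f, φ_i>, with φ_0 = 1, φ_1 = x, φ_2 = x^2.
G =
  [2, 0, 2/3]
  [0, 2/3, 0]
  [2/3, 0, 2/5],
b = (16/5, -4/15, 136/105).
Solving gives a_0 = 41/35, a_1 = -2/5, a_2 = 9/7, so
  g(x) = 9*x^2/7 - 2*x/5 + 41/35.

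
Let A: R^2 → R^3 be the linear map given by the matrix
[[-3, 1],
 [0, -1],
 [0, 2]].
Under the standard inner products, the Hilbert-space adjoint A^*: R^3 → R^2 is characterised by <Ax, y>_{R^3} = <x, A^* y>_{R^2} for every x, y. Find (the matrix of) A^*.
A^* = A^T =
[[-3, 0, 0],
 [1, -1, 2]]

For real matrices with standard dot products, the defining identity <Ax, y> = <x, A^* y> gives (Ax)^T y = x^T (A^*) y, i.e. x^T A^T y = x^T (A^*) y. Since this holds for all x, y, we must have A^* = A^T. Therefore
A^* =
[[-3, 0, 0],
 [1, -1, 2]].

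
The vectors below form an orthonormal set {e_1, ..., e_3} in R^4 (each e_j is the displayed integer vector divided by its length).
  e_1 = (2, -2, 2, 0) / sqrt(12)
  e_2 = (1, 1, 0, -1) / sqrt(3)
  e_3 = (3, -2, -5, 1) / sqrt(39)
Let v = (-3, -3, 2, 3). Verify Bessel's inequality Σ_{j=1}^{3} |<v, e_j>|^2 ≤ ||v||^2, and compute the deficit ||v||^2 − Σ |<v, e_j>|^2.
Σ |<v, e_j>|^2 = 1205/39; ||v||^2 = 31; deficit = 4/39

Write each e_j = u_j / sqrt(<u_j, u_j>) where u_j is the displayed integer vector. Then <v, e_j> = <v, u_j> / sqrt(<u_j, u_j>), so |<v, e_j>|^2 = <v, u_j>^2 / <u_j, u_j>.
Coefficients: <v, e_1> = 4/sqrt(12), <v, e_2> = -9/sqrt(3), <v, e_3> = -10/sqrt(39).
Square and sum: Σ |<v, e_j>|^2 = 1205/39.
Compute ||v||^2 = v·v = 31.
Deficit = 31 − 1205/39 = 4/39 ≥ 0, confirming Bessel's inequality. (The deficit equals ||v − Σ <v,e_j> e_j||^2, the squared distance from v to span{e_j}.)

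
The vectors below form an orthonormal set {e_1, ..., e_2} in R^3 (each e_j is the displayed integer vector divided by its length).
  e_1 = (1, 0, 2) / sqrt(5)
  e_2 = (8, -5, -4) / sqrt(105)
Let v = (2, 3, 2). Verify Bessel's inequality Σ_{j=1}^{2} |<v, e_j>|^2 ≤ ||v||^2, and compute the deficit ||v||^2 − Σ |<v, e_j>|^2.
Σ |<v, e_j>|^2 = 23/3; ||v||^2 = 17; deficit = 28/3

Write each e_j = u_j / sqrt(<u_j, u_j>) where u_j is the displayed integer vector. Then <v, e_j> = <v, u_j> / sqrt(<u_j, u_j>), so |<v, e_j>|^2 = <v, u_j>^2 / <u_j, u_j>.
Coefficients: <v, e_1> = 6/sqrt(5), <v, e_2> = -7/sqrt(105).
Square and sum: Σ |<v, e_j>|^2 = 23/3.
Compute ||v||^2 = v·v = 17.
Deficit = 17 − 23/3 = 28/3 ≥ 0, confirming Bessel's inequality. (The deficit equals ||v − Σ <v,e_j> e_j||^2, the squared distance from v to span{e_j}.)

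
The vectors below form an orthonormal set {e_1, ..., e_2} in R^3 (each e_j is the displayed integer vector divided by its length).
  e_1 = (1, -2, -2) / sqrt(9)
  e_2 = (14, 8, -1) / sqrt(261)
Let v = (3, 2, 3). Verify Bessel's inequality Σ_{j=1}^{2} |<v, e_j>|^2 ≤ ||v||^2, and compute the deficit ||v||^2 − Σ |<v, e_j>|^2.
Σ |<v, e_j>|^2 = 494/29; ||v||^2 = 22; deficit = 144/29

Write each e_j = u_j / sqrt(<u_j, u_j>) where u_j is the displayed integer vector. Then <v, e_j> = <v, u_j> / sqrt(<u_j, u_j>), so |<v, e_j>|^2 = <v, u_j>^2 / <u_j, u_j>.
Coefficients: <v, e_1> = -7/sqrt(9), <v, e_2> = 55/sqrt(261).
Square and sum: Σ |<v, e_j>|^2 = 494/29.
Compute ||v||^2 = v·v = 22.
Deficit = 22 − 494/29 = 144/29 ≥ 0, confirming Bessel's inequality. (The deficit equals ||v − Σ <v,e_j> e_j||^2, the squared distance from v to span{e_j}.)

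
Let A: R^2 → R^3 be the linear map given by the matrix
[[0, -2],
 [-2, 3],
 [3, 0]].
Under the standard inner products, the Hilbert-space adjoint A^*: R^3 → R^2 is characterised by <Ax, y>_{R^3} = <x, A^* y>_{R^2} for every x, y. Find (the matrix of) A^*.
A^* = A^T =
[[0, -2, 3],
 [-2, 3, 0]]

For real matrices with standard dot products, the defining identity <Ax, y> = <x, A^* y> gives (Ax)^T y = x^T (A^*) y, i.e. x^T A^T y = x^T (A^*) y. Since this holds for all x, y, we must have A^* = A^T. Therefore
A^* =
[[0, -2, 3],
 [-2, 3, 0]].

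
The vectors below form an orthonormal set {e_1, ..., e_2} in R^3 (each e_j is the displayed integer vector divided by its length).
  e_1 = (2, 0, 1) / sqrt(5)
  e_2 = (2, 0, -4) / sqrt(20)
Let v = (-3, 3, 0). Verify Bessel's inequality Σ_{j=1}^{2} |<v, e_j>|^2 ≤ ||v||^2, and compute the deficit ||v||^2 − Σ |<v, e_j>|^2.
Σ |<v, e_j>|^2 = 9; ||v||^2 = 18; deficit = 9

Write each e_j = u_j / sqrt(<u_j, u_j>) where u_j is the displayed integer vector. Then <v, e_j> = <v, u_j> / sqrt(<u_j, u_j>), so |<v, e_j>|^2 = <v, u_j>^2 / <u_j, u_j>.
Coefficients: <v, e_1> = -6/sqrt(5), <v, e_2> = -6/sqrt(20).
Square and sum: Σ |<v, e_j>|^2 = 9.
Compute ||v||^2 = v·v = 18.
Deficit = 18 − 9 = 9 ≥ 0, confirming Bessel's inequality. (The deficit equals ||v − Σ <v,e_j> e_j||^2, the squared distance from v to span{e_j}.)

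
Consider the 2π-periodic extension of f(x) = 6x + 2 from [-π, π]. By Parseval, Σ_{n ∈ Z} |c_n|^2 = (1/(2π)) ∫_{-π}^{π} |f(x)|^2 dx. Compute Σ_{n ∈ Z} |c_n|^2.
Σ |c_n|^2 = 12π^2 + 4

Expand and integrate term by term over [-π, π]:
  ∫ (6x)^2 dx = 36·(2π^3/3); ∫ 2·6·(2)·x dx = 0 (odd integrand); ∫ 2^2 dx = 4·2π.
So (1/(2π)) ∫_{-π}^{π} (6x + 2)^2 dx = 36π^2/3 + 4 = 12π^2 + 4.
Parseval ⇒ Σ |c_n|^2 = 12π^2 + 4.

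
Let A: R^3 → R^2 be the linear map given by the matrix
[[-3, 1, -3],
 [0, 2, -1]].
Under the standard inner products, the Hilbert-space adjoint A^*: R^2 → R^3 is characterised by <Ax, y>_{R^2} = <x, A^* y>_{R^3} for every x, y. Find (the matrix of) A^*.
A^* = A^T =
[[-3, 0],
 [1, 2],
 [-3, -1]]

For real matrices with standard dot products, the defining identity <Ax, y> = <x, A^* y> gives (Ax)^T y = x^T (A^*) y, i.e. x^T A^T y = x^T (A^*) y. Since this holds for all x, y, we must have A^* = A^T. Therefore
A^* =
[[-3, 0],
 [1, 2],
 [-3, -1]].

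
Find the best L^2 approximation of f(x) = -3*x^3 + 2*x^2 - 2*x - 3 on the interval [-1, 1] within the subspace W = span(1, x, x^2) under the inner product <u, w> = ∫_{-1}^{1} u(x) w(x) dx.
g(x) = 2*x^2 - 19*x/5 - 3

The best approximation g ∈ W is the orthogonal projection of f onto W. Writing g = a_0 + a_1 x + a_2 x^2, the coefficients solve the normal equations G · a = b where
  G_{ij} = <φ_i, φ_j> and b_i = <f, φ_i>, with φ_0 = 1, φ_1 = x, φ_2 = x^2.
G =
  [2, 0, 2/3]
  [0, 2/3, 0]
  [2/3, 0, 2/5],
b = (-14/3, -38/15, -6/5).
Solving gives a_0 = -3, a_1 = -19/5, a_2 = 2, so
  g(x) = 2*x^2 - 19*x/5 - 3.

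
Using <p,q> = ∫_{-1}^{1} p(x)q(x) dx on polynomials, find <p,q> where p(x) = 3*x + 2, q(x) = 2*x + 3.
<p,q> = 16

Expand the product: p(x)·q(x) = 6*x^2 + 13*x + 6.
∫_{-1}^{1} of each monomial x^k gives [2/(k+1) if k even, 0 if k odd]. Integrating term-by-term (or equivalently evaluating the antiderivative F(x) = 2*x^3 + 13*x^2/2 + 6*x at the endpoints):
  F(1) − F(−1) = 29/2 − (-3/2) = 16.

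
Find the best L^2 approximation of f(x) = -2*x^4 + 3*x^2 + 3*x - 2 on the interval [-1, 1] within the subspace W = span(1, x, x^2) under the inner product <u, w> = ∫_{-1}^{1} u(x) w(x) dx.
g(x) = 9*x^2/7 + 3*x - 64/35

The best approximation g ∈ W is the orthogonal projection of f onto W. Writing g = a_0 + a_1 x + a_2 x^2, the coefficients solve the normal equations G · a = b where
  G_{ij} = <φ_i, φ_j> and b_i = <f, φ_i>, with φ_0 = 1, φ_1 = x, φ_2 = x^2.
G =
  [2, 0, 2/3]
  [0, 2/3, 0]
  [2/3, 0, 2/5],
b = (-14/5, 2, -74/105).
Solving gives a_0 = -64/35, a_1 = 3, a_2 = 9/7, so
  g(x) = 9*x^2/7 + 3*x - 64/35.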